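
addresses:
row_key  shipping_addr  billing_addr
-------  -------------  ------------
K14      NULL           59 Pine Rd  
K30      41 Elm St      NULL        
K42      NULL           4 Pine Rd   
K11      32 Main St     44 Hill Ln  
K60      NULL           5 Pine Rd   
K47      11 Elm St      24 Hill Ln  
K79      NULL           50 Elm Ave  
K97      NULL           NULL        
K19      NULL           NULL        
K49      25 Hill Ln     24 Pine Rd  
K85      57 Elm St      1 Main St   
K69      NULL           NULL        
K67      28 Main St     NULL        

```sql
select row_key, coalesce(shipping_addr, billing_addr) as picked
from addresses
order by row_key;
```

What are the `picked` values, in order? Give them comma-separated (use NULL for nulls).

32 Main St, 59 Pine Rd, NULL, 41 Elm St, 4 Pine Rd, 11 Elm St, 25 Hill Ln, 5 Pine Rd, 28 Main St, NULL, 50 Elm Ave, 57 Elm St, NULL

row_key=K11: shipping_addr=32 Main St → 32 Main St
row_key=K14: shipping_addr=NULL, billing_addr=59 Pine Rd → 59 Pine Rd
row_key=K19: shipping_addr=NULL, billing_addr=NULL (all NULL) → NULL
row_key=K30: shipping_addr=41 Elm St → 41 Elm St
row_key=K42: shipping_addr=NULL, billing_addr=4 Pine Rd → 4 Pine Rd
row_key=K47: shipping_addr=11 Elm St → 11 Elm St
row_key=K49: shipping_addr=25 Hill Ln → 25 Hill Ln
row_key=K60: shipping_addr=NULL, billing_addr=5 Pine Rd → 5 Pine Rd
row_key=K67: shipping_addr=28 Main St → 28 Main St
row_key=K69: shipping_addr=NULL, billing_addr=NULL (all NULL) → NULL
row_key=K79: shipping_addr=NULL, billing_addr=50 Elm Ave → 50 Elm Ave
row_key=K85: shipping_addr=57 Elm St → 57 Elm St
row_key=K97: shipping_addr=NULL, billing_addr=NULL (all NULL) → NULL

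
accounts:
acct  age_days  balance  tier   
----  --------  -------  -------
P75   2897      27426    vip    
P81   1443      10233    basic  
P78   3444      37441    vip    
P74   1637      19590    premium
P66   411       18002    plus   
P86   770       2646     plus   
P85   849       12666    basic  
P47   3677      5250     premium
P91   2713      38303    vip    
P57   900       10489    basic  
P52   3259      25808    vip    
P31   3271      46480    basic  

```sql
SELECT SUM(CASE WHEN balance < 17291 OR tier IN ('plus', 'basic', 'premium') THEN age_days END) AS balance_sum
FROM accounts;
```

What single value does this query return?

12958

acct=P75: ✗
acct=P81: ✓ → 1443
acct=P78: ✗
acct=P74: ✓ → 1637
acct=P66: ✓ → 411
acct=P86: ✓ → 770
acct=P85: ✓ → 849
acct=P47: ✓ → 3677
acct=P91: ✗
acct=P57: ✓ → 900
acct=P52: ✗
acct=P31: ✓ → 3271
balance_sum = 1443 + 1637 + 411 + 770 + 849 + 3677 + 900 + 3271 = 12958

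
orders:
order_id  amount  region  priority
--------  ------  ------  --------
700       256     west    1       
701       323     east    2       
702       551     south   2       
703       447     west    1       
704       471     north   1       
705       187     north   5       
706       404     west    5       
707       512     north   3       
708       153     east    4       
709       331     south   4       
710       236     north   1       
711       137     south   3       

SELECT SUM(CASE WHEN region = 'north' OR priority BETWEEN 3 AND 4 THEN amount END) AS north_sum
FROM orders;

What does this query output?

order_id=700: ✗
order_id=701: ✗
order_id=702: ✗
order_id=703: ✗
order_id=704: ✓ → 471
order_id=705: ✓ → 187
order_id=706: ✗
order_id=707: ✓ → 512
order_id=708: ✓ → 153
order_id=709: ✓ → 331
order_id=710: ✓ → 236
order_id=711: ✓ → 137
north_sum = 471 + 187 + 512 + 153 + 331 + 236 + 137 = 2027

2027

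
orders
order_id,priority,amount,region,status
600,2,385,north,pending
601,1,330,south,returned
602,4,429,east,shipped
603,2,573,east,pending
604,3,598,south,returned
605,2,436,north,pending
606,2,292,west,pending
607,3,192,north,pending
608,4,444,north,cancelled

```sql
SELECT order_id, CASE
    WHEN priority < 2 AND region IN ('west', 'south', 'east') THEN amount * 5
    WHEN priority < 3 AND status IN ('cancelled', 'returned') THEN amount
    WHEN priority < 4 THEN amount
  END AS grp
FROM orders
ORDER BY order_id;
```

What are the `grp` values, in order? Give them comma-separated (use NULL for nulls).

order_id=600: priority < 4 → 385
order_id=601: priority < 2 AND region IN ('west', 'south', 'east') → 1650
order_id=602: (no match → NULL) → NULL
order_id=603: priority < 4 → 573
order_id=604: priority < 4 → 598
order_id=605: priority < 4 → 436
order_id=606: priority < 4 → 292
order_id=607: priority < 4 → 192
order_id=608: (no match → NULL) → NULL

385, 1650, NULL, 573, 598, 436, 292, 192, NULL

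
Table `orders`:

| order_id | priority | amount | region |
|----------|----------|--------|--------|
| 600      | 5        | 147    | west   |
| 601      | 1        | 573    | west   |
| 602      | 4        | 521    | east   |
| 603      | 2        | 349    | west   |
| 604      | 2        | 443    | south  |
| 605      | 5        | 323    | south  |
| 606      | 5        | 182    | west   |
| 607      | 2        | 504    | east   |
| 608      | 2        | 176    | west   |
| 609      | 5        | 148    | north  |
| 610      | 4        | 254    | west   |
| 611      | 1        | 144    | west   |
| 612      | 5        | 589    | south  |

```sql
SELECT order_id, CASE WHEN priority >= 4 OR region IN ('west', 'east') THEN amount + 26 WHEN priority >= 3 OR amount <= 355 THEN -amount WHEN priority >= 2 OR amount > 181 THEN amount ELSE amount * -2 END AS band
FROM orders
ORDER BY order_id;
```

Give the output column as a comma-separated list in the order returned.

173, 599, 547, 375, 443, 349, 208, 530, 202, 174, 280, 170, 615

order_id=600: priority >= 4 OR region IN ('west', 'east') → 173
order_id=601: priority >= 4 OR region IN ('west', 'east') → 599
order_id=602: priority >= 4 OR region IN ('west', 'east') → 547
order_id=603: priority >= 4 OR region IN ('west', 'east') → 375
order_id=604: priority >= 2 OR amount > 181 → 443
order_id=605: priority >= 4 OR region IN ('west', 'east') → 349
order_id=606: priority >= 4 OR region IN ('west', 'east') → 208
order_id=607: priority >= 4 OR region IN ('west', 'east') → 530
order_id=608: priority >= 4 OR region IN ('west', 'east') → 202
order_id=609: priority >= 4 OR region IN ('west', 'east') → 174
order_id=610: priority >= 4 OR region IN ('west', 'east') → 280
order_id=611: priority >= 4 OR region IN ('west', 'east') → 170
order_id=612: priority >= 4 OR region IN ('west', 'east') → 615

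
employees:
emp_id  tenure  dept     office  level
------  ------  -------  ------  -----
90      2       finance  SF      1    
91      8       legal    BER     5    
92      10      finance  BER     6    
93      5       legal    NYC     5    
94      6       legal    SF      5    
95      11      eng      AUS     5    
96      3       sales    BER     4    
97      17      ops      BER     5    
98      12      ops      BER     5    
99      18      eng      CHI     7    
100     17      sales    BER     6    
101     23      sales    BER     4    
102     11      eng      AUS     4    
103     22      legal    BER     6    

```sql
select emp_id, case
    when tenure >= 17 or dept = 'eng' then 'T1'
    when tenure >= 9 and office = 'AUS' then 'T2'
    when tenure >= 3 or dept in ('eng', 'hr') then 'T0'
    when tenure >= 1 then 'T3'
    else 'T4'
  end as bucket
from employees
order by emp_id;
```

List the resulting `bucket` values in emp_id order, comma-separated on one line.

emp_id=90: tenure >= 1 → T3
emp_id=91: tenure >= 3 or dept in ('eng', 'hr') → T0
emp_id=92: tenure >= 3 or dept in ('eng', 'hr') → T0
emp_id=93: tenure >= 3 or dept in ('eng', 'hr') → T0
emp_id=94: tenure >= 3 or dept in ('eng', 'hr') → T0
emp_id=95: tenure >= 17 or dept = 'eng' → T1
emp_id=96: tenure >= 3 or dept in ('eng', 'hr') → T0
emp_id=97: tenure >= 17 or dept = 'eng' → T1
emp_id=98: tenure >= 3 or dept in ('eng', 'hr') → T0
emp_id=99: tenure >= 17 or dept = 'eng' → T1
emp_id=100: tenure >= 17 or dept = 'eng' → T1
emp_id=101: tenure >= 17 or dept = 'eng' → T1
emp_id=102: tenure >= 17 or dept = 'eng' → T1
emp_id=103: tenure >= 17 or dept = 'eng' → T1

T3, T0, T0, T0, T0, T1, T0, T1, T0, T1, T1, T1, T1, T1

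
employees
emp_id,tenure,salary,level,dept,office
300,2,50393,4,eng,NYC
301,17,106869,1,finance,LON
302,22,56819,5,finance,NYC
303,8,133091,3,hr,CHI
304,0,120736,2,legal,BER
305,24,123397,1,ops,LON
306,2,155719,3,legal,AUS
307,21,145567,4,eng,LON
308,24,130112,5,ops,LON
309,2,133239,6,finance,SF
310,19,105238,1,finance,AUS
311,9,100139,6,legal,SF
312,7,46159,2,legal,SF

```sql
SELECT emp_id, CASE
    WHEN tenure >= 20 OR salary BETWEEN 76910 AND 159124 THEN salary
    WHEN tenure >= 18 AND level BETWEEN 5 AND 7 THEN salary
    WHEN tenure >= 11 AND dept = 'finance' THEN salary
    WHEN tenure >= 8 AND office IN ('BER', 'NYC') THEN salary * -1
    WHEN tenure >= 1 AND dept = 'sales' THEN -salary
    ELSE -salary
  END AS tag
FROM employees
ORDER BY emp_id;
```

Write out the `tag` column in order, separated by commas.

emp_id=300: ELSE → -50393
emp_id=301: tenure >= 20 OR salary BETWEEN 76910 AND 159124 → 106869
emp_id=302: tenure >= 20 OR salary BETWEEN 76910 AND 159124 → 56819
emp_id=303: tenure >= 20 OR salary BETWEEN 76910 AND 159124 → 133091
emp_id=304: tenure >= 20 OR salary BETWEEN 76910 AND 159124 → 120736
emp_id=305: tenure >= 20 OR salary BETWEEN 76910 AND 159124 → 123397
emp_id=306: tenure >= 20 OR salary BETWEEN 76910 AND 159124 → 155719
emp_id=307: tenure >= 20 OR salary BETWEEN 76910 AND 159124 → 145567
emp_id=308: tenure >= 20 OR salary BETWEEN 76910 AND 159124 → 130112
emp_id=309: tenure >= 20 OR salary BETWEEN 76910 AND 159124 → 133239
emp_id=310: tenure >= 20 OR salary BETWEEN 76910 AND 159124 → 105238
emp_id=311: tenure >= 20 OR salary BETWEEN 76910 AND 159124 → 100139
emp_id=312: ELSE → -46159

-50393, 106869, 56819, 133091, 120736, 123397, 155719, 145567, 130112, 133239, 105238, 100139, -46159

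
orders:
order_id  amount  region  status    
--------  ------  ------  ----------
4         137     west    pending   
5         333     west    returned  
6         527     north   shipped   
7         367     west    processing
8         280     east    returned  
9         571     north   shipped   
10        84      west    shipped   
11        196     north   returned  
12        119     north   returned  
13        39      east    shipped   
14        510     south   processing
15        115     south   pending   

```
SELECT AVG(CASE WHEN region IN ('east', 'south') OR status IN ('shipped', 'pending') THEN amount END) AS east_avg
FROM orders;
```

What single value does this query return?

order_id=4: ✓ → 137
order_id=5: ✗
order_id=6: ✓ → 527
order_id=7: ✗
order_id=8: ✓ → 280
order_id=9: ✓ → 571
order_id=10: ✓ → 84
order_id=11: ✗
order_id=12: ✗
order_id=13: ✓ → 39
order_id=14: ✓ → 510
order_id=15: ✓ → 115
east_avg = (137 + 527 + 280 + 571 + 84 + 39 + 510 + 115) / 8 = 282.875

282.875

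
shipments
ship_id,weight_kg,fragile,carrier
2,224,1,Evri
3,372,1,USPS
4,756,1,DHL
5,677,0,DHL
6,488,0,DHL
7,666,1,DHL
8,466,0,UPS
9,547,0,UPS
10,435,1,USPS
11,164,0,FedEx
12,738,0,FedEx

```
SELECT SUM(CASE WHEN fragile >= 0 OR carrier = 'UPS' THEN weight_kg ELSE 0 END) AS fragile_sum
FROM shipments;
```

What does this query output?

ship_id=2: ✓ → 224
ship_id=3: ✓ → 372
ship_id=4: ✓ → 756
ship_id=5: ✓ → 677
ship_id=6: ✓ → 488
ship_id=7: ✓ → 666
ship_id=8: ✓ → 466
ship_id=9: ✓ → 547
ship_id=10: ✓ → 435
ship_id=11: ✓ → 164
ship_id=12: ✓ → 738
fragile_sum = 224 + 372 + 756 + 677 + 488 + 666 + 466 + 547 + 435 + 164 + 738 = 5533

5533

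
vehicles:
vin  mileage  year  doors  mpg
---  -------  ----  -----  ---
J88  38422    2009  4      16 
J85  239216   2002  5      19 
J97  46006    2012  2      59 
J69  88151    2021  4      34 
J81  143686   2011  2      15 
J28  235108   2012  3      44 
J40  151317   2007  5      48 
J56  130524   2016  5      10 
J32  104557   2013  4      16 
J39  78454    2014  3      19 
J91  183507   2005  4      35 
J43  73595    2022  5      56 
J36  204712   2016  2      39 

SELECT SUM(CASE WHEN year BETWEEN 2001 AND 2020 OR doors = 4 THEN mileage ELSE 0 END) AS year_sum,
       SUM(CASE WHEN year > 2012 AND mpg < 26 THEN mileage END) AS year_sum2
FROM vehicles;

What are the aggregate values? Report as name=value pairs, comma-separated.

[year_sum: year BETWEEN 2001 AND 2020 OR doors = 4]
vin=J88: ✓ → 38422
vin=J85: ✓ → 239216
vin=J97: ✓ → 46006
vin=J69: ✓ → 88151
vin=J81: ✓ → 143686
vin=J28: ✓ → 235108
vin=J40: ✓ → 151317
vin=J56: ✓ → 130524
vin=J32: ✓ → 104557
vin=J39: ✓ → 78454
vin=J91: ✓ → 183507
vin=J43: ✗
vin=J36: ✓ → 204712
year_sum = 38422 + 239216 + 46006 + 88151 + 143686 + 235108 + 151317 + 130524 + 104557 + 78454 + 183507 + 204712 = 1643660
—
[year_sum2: year > 2012 AND mpg < 26]
vin=J88: ✗
vin=J85: ✗
vin=J97: ✗
vin=J69: ✗
vin=J81: ✗
vin=J28: ✗
vin=J40: ✗
vin=J56: ✓ → 130524
vin=J32: ✓ → 104557
vin=J39: ✓ → 78454
vin=J91: ✗
vin=J43: ✗
vin=J36: ✗
year_sum2 = 130524 + 104557 + 78454 = 313535

year_sum=1643660, year_sum2=313535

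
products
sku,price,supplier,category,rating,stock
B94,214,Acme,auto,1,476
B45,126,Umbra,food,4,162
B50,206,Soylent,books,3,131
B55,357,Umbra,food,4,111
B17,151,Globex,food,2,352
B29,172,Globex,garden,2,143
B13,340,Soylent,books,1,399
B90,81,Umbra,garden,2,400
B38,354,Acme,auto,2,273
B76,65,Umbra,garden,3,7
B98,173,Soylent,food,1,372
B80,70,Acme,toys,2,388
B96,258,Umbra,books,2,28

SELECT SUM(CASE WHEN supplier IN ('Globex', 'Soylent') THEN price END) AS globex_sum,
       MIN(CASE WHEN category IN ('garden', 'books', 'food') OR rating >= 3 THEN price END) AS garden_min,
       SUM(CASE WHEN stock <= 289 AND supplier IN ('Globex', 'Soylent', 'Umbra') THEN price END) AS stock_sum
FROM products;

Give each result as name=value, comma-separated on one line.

globex_sum=1042, garden_min=65, stock_sum=1184

[globex_sum: supplier IN ('Globex', 'Soylent')]
sku=B94: ✗
sku=B45: ✗
sku=B50: ✓ → 206
sku=B55: ✗
sku=B17: ✓ → 151
sku=B29: ✓ → 172
sku=B13: ✓ → 340
sku=B90: ✗
sku=B38: ✗
sku=B76: ✗
sku=B98: ✓ → 173
sku=B80: ✗
sku=B96: ✗
globex_sum = 206 + 151 + 172 + 340 + 173 = 1042
—
[garden_min: category IN ('garden', 'books', 'food') OR rating >= 3]
sku=B94: ✗
sku=B45: ✓ → 126
sku=B50: ✓ → 206
sku=B55: ✓ → 357
sku=B17: ✓ → 151
sku=B29: ✓ → 172
sku=B13: ✓ → 340
sku=B90: ✓ → 81
sku=B38: ✗
sku=B76: ✓ → 65
sku=B98: ✓ → 173
sku=B80: ✗
sku=B96: ✓ → 258
garden_min = MIN(126, 206, 357, 151, 172, 340, 81, 65, 173, 258) = 65
—
[stock_sum: stock <= 289 AND supplier IN ('Globex', 'Soylent', 'Umbra')]
sku=B94: ✗
sku=B45: ✓ → 126
sku=B50: ✓ → 206
sku=B55: ✓ → 357
sku=B17: ✗
sku=B29: ✓ → 172
sku=B13: ✗
sku=B90: ✗
sku=B38: ✗
sku=B76: ✓ → 65
sku=B98: ✗
sku=B80: ✗
sku=B96: ✓ → 258
stock_sum = 126 + 206 + 357 + 172 + 65 + 258 = 1184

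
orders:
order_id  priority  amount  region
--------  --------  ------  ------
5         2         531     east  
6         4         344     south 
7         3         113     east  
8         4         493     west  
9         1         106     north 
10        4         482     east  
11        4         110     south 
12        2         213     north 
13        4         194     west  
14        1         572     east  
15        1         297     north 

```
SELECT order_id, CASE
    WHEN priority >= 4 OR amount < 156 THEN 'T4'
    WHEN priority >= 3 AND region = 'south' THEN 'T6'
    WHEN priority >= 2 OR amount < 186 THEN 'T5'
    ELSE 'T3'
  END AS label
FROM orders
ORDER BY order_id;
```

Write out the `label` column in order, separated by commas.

order_id=5: priority >= 2 OR amount < 186 → T5
order_id=6: priority >= 4 OR amount < 156 → T4
order_id=7: priority >= 4 OR amount < 156 → T4
order_id=8: priority >= 4 OR amount < 156 → T4
order_id=9: priority >= 4 OR amount < 156 → T4
order_id=10: priority >= 4 OR amount < 156 → T4
order_id=11: priority >= 4 OR amount < 156 → T4
order_id=12: priority >= 2 OR amount < 186 → T5
order_id=13: priority >= 4 OR amount < 156 → T4
order_id=14: ELSE → T3
order_id=15: ELSE → T3

T5, T4, T4, T4, T4, T4, T4, T5, T4, T3, T3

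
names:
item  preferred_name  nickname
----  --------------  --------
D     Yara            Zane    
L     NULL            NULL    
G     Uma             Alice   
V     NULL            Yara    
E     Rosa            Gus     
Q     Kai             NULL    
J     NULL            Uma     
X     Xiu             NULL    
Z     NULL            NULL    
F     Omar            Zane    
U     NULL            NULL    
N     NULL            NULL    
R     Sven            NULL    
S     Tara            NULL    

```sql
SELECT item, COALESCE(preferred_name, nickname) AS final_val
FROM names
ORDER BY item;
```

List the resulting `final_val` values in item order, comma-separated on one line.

item=D: preferred_name=Yara → Yara
item=E: preferred_name=Rosa → Rosa
item=F: preferred_name=Omar → Omar
item=G: preferred_name=Uma → Uma
item=J: preferred_name=NULL, nickname=Uma → Uma
item=L: preferred_name=NULL, nickname=NULL (all NULL) → NULL
item=N: preferred_name=NULL, nickname=NULL (all NULL) → NULL
item=Q: preferred_name=Kai → Kai
item=R: preferred_name=Sven → Sven
item=S: preferred_name=Tara → Tara
item=U: preferred_name=NULL, nickname=NULL (all NULL) → NULL
item=V: preferred_name=NULL, nickname=Yara → Yara
item=X: preferred_name=Xiu → Xiu
item=Z: preferred_name=NULL, nickname=NULL (all NULL) → NULL

Yara, Rosa, Omar, Uma, Uma, NULL, NULL, Kai, Sven, Tara, NULL, Yara, Xiu, NULL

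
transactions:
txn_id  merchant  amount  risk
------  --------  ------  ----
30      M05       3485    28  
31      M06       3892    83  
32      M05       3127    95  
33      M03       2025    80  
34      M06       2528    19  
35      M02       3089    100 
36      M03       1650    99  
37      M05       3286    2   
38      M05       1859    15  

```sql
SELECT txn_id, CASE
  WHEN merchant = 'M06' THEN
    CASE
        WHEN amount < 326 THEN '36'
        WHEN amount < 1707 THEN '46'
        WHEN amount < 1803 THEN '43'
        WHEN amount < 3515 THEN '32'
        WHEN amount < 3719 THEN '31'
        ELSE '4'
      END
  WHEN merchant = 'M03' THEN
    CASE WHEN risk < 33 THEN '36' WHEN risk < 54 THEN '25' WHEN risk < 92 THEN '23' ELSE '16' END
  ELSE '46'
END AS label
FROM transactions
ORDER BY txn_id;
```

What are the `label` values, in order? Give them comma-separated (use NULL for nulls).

46, 4, 46, 23, 32, 46, 16, 46, 46

txn_id=30: merchant='M05' → outer ELSE → 46
txn_id=31: merchant='M06' → inner[ELSE] → 4
txn_id=32: merchant='M05' → outer ELSE → 46
txn_id=33: merchant='M03' → inner[risk < 92] → 23
txn_id=34: merchant='M06' → inner[amount < 3515] → 32
txn_id=35: merchant='M02' → outer ELSE → 46
txn_id=36: merchant='M03' → inner[ELSE] → 16
txn_id=37: merchant='M05' → outer ELSE → 46
txn_id=38: merchant='M05' → outer ELSE → 46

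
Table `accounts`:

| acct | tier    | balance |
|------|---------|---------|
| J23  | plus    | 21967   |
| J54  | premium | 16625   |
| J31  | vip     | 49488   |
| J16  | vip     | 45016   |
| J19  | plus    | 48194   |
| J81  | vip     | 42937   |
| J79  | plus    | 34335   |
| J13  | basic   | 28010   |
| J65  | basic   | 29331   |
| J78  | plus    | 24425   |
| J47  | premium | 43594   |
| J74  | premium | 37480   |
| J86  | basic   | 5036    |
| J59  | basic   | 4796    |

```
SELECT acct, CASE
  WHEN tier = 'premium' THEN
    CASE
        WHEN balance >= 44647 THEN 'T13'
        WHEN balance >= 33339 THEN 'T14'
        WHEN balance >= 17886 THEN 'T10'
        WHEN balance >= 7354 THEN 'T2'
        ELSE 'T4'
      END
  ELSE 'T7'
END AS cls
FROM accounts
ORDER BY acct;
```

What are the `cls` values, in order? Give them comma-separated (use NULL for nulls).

T7, T7, T7, T7, T7, T14, T2, T7, T7, T14, T7, T7, T7, T7

acct=J13: tier='basic' → outer ELSE → T7
acct=J16: tier='vip' → outer ELSE → T7
acct=J19: tier='plus' → outer ELSE → T7
acct=J23: tier='plus' → outer ELSE → T7
acct=J31: tier='vip' → outer ELSE → T7
acct=J47: tier='premium' → inner[balance >= 33339] → T14
acct=J54: tier='premium' → inner[balance >= 7354] → T2
acct=J59: tier='basic' → outer ELSE → T7
acct=J65: tier='basic' → outer ELSE → T7
acct=J74: tier='premium' → inner[balance >= 33339] → T14
acct=J78: tier='plus' → outer ELSE → T7
acct=J79: tier='plus' → outer ELSE → T7
acct=J81: tier='vip' → outer ELSE → T7
acct=J86: tier='basic' → outer ELSE → T7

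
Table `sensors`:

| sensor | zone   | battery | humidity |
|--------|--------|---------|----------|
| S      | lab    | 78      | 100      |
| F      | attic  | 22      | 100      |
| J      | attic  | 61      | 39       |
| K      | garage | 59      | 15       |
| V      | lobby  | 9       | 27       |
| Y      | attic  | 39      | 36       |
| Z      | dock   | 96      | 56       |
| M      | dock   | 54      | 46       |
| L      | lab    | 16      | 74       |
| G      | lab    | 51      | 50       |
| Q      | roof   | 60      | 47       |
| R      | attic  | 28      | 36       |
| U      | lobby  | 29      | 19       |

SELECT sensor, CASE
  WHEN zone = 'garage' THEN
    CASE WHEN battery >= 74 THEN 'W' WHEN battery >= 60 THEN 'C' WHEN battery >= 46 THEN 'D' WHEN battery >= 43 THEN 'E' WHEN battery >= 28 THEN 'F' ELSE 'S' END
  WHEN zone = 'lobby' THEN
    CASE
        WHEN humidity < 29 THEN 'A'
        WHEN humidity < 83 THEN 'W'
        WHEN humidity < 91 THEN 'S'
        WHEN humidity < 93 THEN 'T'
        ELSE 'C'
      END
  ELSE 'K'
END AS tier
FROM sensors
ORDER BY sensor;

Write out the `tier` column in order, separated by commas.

K, K, K, D, K, K, K, K, K, A, A, K, K

sensor=F: zone='attic' → outer ELSE → K
sensor=G: zone='lab' → outer ELSE → K
sensor=J: zone='attic' → outer ELSE → K
sensor=K: zone='garage' → inner[battery >= 46] → D
sensor=L: zone='lab' → outer ELSE → K
sensor=M: zone='dock' → outer ELSE → K
sensor=Q: zone='roof' → outer ELSE → K
sensor=R: zone='attic' → outer ELSE → K
sensor=S: zone='lab' → outer ELSE → K
sensor=U: zone='lobby' → inner[humidity < 29] → A
sensor=V: zone='lobby' → inner[humidity < 29] → A
sensor=Y: zone='attic' → outer ELSE → K
sensor=Z: zone='dock' → outer ELSE → K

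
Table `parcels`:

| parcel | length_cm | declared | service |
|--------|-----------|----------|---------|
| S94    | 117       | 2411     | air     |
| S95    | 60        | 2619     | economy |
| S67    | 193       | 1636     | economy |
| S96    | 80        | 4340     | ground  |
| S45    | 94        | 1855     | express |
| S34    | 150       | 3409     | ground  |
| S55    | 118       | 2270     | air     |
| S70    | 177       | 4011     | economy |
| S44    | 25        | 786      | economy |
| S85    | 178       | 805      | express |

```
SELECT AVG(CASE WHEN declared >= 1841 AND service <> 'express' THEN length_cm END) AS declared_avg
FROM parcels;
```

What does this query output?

parcel=S94: ✓ → 117
parcel=S95: ✓ → 60
parcel=S67: ✗
parcel=S96: ✓ → 80
parcel=S45: ✗
parcel=S34: ✓ → 150
parcel=S55: ✓ → 118
parcel=S70: ✓ → 177
parcel=S44: ✗
parcel=S85: ✗
declared_avg = (117 + 60 + 80 + 150 + 118 + 177) / 6 = 117

117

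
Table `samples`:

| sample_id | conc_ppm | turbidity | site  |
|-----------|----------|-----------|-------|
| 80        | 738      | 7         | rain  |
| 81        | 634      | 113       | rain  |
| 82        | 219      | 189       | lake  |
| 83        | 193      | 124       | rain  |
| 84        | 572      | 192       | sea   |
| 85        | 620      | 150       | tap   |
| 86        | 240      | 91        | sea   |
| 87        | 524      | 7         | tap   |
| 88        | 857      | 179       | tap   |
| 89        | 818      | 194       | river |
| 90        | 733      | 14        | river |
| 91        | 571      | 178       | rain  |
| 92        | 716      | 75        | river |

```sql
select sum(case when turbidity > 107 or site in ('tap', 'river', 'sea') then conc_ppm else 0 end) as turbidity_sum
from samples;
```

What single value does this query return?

6697

sample_id=80: ✗
sample_id=81: ✓ → 634
sample_id=82: ✓ → 219
sample_id=83: ✓ → 193
sample_id=84: ✓ → 572
sample_id=85: ✓ → 620
sample_id=86: ✓ → 240
sample_id=87: ✓ → 524
sample_id=88: ✓ → 857
sample_id=89: ✓ → 818
sample_id=90: ✓ → 733
sample_id=91: ✓ → 571
sample_id=92: ✓ → 716
turbidity_sum = 634 + 219 + 193 + 572 + 620 + 240 + 524 + 857 + 818 + 733 + 571 + 716 = 6697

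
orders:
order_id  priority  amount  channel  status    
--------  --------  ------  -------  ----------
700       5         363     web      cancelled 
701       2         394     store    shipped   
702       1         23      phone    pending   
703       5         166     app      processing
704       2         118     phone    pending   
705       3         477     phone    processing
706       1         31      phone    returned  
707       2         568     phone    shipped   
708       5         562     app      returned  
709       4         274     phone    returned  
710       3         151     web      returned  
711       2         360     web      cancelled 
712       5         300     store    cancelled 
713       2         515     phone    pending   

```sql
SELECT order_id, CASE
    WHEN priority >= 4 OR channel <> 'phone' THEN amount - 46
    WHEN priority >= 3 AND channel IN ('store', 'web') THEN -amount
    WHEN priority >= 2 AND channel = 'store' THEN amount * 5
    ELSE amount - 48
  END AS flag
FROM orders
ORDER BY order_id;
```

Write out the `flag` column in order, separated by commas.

317, 348, -25, 120, 70, 429, -17, 520, 516, 228, 105, 314, 254, 467

order_id=700: priority >= 4 OR channel <> 'phone' → 317
order_id=701: priority >= 4 OR channel <> 'phone' → 348
order_id=702: ELSE → -25
order_id=703: priority >= 4 OR channel <> 'phone' → 120
order_id=704: ELSE → 70
order_id=705: ELSE → 429
order_id=706: ELSE → -17
order_id=707: ELSE → 520
order_id=708: priority >= 4 OR channel <> 'phone' → 516
order_id=709: priority >= 4 OR channel <> 'phone' → 228
order_id=710: priority >= 4 OR channel <> 'phone' → 105
order_id=711: priority >= 4 OR channel <> 'phone' → 314
order_id=712: priority >= 4 OR channel <> 'phone' → 254
order_id=713: ELSE → 467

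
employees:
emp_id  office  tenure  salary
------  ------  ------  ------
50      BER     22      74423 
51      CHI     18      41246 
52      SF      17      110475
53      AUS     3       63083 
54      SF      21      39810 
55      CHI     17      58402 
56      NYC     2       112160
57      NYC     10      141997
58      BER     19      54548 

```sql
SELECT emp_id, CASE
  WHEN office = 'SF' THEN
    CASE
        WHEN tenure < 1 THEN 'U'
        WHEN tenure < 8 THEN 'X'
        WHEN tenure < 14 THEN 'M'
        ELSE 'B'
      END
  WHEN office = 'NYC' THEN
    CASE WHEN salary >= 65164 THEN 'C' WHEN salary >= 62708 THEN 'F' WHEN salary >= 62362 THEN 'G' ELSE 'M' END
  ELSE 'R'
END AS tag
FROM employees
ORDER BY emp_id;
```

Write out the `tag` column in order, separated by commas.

R, R, B, R, B, R, C, C, R

emp_id=50: office='BER' → outer ELSE → R
emp_id=51: office='CHI' → outer ELSE → R
emp_id=52: office='SF' → inner[ELSE] → B
emp_id=53: office='AUS' → outer ELSE → R
emp_id=54: office='SF' → inner[ELSE] → B
emp_id=55: office='CHI' → outer ELSE → R
emp_id=56: office='NYC' → inner[salary >= 65164] → C
emp_id=57: office='NYC' → inner[salary >= 65164] → C
emp_id=58: office='BER' → outer ELSE → R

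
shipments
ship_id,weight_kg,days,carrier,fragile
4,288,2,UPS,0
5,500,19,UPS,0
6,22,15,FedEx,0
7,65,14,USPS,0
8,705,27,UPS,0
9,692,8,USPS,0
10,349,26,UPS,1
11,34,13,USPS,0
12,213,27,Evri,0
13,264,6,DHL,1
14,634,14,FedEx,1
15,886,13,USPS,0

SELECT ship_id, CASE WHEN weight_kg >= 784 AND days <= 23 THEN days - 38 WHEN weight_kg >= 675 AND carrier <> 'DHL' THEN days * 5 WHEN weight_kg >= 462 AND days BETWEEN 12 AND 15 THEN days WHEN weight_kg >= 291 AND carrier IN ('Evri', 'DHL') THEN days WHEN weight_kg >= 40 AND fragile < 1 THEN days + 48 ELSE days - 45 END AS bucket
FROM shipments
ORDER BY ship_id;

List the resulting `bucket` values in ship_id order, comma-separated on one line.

ship_id=4: weight_kg >= 40 AND fragile < 1 → 50
ship_id=5: weight_kg >= 40 AND fragile < 1 → 67
ship_id=6: ELSE → -30
ship_id=7: weight_kg >= 40 AND fragile < 1 → 62
ship_id=8: weight_kg >= 675 AND carrier <> 'DHL' → 135
ship_id=9: weight_kg >= 675 AND carrier <> 'DHL' → 40
ship_id=10: ELSE → -19
ship_id=11: ELSE → -32
ship_id=12: weight_kg >= 40 AND fragile < 1 → 75
ship_id=13: ELSE → -39
ship_id=14: weight_kg >= 462 AND days BETWEEN 12 AND 15 → 14
ship_id=15: weight_kg >= 784 AND days <= 23 → -25

50, 67, -30, 62, 135, 40, -19, -32, 75, -39, 14, -25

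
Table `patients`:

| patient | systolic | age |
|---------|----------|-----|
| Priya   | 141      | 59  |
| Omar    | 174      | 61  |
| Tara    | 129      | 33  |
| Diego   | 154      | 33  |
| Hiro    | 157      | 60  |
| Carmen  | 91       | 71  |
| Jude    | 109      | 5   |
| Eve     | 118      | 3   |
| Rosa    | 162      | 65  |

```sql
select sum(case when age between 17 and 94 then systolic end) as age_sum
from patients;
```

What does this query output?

patient=Priya: ✓ → 141
patient=Omar: ✓ → 174
patient=Tara: ✓ → 129
patient=Diego: ✓ → 154
patient=Hiro: ✓ → 157
patient=Carmen: ✓ → 91
patient=Jude: ✗
patient=Eve: ✗
patient=Rosa: ✓ → 162
age_sum = 141 + 174 + 129 + 154 + 157 + 91 + 162 = 1008

1008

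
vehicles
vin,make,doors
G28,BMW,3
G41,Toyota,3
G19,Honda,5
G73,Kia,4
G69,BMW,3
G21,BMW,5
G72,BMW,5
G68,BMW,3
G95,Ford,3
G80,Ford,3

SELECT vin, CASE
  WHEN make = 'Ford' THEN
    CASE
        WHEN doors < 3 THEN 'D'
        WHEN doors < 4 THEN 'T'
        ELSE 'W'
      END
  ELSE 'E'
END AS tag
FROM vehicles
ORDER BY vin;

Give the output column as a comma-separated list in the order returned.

vin=G19: make='Honda' → outer ELSE → E
vin=G21: make='BMW' → outer ELSE → E
vin=G28: make='BMW' → outer ELSE → E
vin=G41: make='Toyota' → outer ELSE → E
vin=G68: make='BMW' → outer ELSE → E
vin=G69: make='BMW' → outer ELSE → E
vin=G72: make='BMW' → outer ELSE → E
vin=G73: make='Kia' → outer ELSE → E
vin=G80: make='Ford' → inner[doors < 4] → T
vin=G95: make='Ford' → inner[doors < 4] → T

E, E, E, E, E, E, E, E, T, T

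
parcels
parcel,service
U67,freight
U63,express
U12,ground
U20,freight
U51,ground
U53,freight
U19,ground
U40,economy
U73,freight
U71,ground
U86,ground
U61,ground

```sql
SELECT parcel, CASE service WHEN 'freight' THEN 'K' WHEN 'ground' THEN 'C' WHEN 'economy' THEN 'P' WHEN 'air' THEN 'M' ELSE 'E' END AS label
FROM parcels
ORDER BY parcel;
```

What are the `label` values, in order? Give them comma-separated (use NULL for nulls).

parcel=U12: service='ground' → C
parcel=U19: service='ground' → C
parcel=U20: service='freight' → K
parcel=U40: service='economy' → P
parcel=U51: service='ground' → C
parcel=U53: service='freight' → K
parcel=U61: service='ground' → C
parcel=U63: ELSE → E
parcel=U67: service='freight' → K
parcel=U71: service='ground' → C
parcel=U73: service='freight' → K
parcel=U86: service='ground' → C

C, C, K, P, C, K, C, E, K, C, K, C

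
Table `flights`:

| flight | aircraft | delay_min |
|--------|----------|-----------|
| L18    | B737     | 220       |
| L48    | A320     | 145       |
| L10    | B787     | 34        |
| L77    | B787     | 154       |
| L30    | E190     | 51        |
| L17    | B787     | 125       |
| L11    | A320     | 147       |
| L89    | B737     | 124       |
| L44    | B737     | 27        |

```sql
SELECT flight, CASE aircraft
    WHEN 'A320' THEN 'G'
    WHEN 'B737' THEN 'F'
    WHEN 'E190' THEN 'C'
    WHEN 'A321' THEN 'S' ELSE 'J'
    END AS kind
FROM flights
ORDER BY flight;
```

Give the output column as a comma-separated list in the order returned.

flight=L10: ELSE → J
flight=L11: aircraft='A320' → G
flight=L17: ELSE → J
flight=L18: aircraft='B737' → F
flight=L30: aircraft='E190' → C
flight=L44: aircraft='B737' → F
flight=L48: aircraft='A320' → G
flight=L77: ELSE → J
flight=L89: aircraft='B737' → F

J, G, J, F, C, F, G, J, F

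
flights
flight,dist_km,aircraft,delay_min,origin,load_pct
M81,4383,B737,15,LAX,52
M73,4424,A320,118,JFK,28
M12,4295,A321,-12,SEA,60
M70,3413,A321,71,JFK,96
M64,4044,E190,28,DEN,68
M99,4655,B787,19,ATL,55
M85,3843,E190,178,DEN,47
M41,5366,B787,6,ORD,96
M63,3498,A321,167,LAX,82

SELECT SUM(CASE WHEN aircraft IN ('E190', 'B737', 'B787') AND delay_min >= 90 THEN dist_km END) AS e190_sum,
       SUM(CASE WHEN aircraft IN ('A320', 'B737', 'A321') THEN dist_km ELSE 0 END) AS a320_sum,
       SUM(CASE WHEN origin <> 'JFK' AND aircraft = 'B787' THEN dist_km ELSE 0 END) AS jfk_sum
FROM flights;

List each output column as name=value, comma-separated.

[e190_sum: aircraft IN ('E190', 'B737', 'B787') AND delay_min >= 90]
flight=M81: ✗
flight=M73: ✗
flight=M12: ✗
flight=M70: ✗
flight=M64: ✗
flight=M99: ✗
flight=M85: ✓ → 3843
flight=M41: ✗
flight=M63: ✗
e190_sum = 3843
—
[a320_sum: aircraft IN ('A320', 'B737', 'A321')]
flight=M81: ✓ → 4383
flight=M73: ✓ → 4424
flight=M12: ✓ → 4295
flight=M70: ✓ → 3413
flight=M64: ✗
flight=M99: ✗
flight=M85: ✗
flight=M41: ✗
flight=M63: ✓ → 3498
a320_sum = 4383 + 4424 + 4295 + 3413 + 3498 = 20013
—
[jfk_sum: origin <> 'JFK' AND aircraft = 'B787']
flight=M81: ✗
flight=M73: ✗
flight=M12: ✗
flight=M70: ✗
flight=M64: ✗
flight=M99: ✓ → 4655
flight=M85: ✗
flight=M41: ✓ → 5366
flight=M63: ✗
jfk_sum = 4655 + 5366 = 10021

e190_sum=3843, a320_sum=20013, jfk_sum=10021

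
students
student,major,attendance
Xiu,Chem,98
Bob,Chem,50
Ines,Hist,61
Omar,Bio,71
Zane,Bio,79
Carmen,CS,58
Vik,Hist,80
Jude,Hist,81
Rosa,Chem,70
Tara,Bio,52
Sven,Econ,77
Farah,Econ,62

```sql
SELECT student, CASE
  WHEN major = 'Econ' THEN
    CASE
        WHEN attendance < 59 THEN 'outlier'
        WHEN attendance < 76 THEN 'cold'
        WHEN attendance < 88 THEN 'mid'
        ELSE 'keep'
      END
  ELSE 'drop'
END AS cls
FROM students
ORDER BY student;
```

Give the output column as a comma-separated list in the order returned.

drop, drop, cold, drop, drop, drop, drop, mid, drop, drop, drop, drop

student=Bob: major='Chem' → outer ELSE → drop
student=Carmen: major='CS' → outer ELSE → drop
student=Farah: major='Econ' → inner[attendance < 76] → cold
student=Ines: major='Hist' → outer ELSE → drop
student=Jude: major='Hist' → outer ELSE → drop
student=Omar: major='Bio' → outer ELSE → drop
student=Rosa: major='Chem' → outer ELSE → drop
student=Sven: major='Econ' → inner[attendance < 88] → mid
student=Tara: major='Bio' → outer ELSE → drop
student=Vik: major='Hist' → outer ELSE → drop
student=Xiu: major='Chem' → outer ELSE → drop
student=Zane: major='Bio' → outer ELSE → drop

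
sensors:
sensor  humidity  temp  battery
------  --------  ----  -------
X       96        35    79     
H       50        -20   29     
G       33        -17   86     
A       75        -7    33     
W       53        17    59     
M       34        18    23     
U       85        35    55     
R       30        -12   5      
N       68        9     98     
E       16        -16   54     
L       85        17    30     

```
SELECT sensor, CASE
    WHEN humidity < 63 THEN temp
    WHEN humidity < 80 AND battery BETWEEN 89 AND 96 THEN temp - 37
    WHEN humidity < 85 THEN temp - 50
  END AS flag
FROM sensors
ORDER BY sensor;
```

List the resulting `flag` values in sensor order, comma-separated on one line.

-57, -16, -17, -20, NULL, 18, -41, -12, NULL, 17, NULL

sensor=A: humidity < 85 → -57
sensor=E: humidity < 63 → -16
sensor=G: humidity < 63 → -17
sensor=H: humidity < 63 → -20
sensor=L: (no match → NULL) → NULL
sensor=M: humidity < 63 → 18
sensor=N: humidity < 85 → -41
sensor=R: humidity < 63 → -12
sensor=U: (no match → NULL) → NULL
sensor=W: humidity < 63 → 17
sensor=X: (no match → NULL) → NULL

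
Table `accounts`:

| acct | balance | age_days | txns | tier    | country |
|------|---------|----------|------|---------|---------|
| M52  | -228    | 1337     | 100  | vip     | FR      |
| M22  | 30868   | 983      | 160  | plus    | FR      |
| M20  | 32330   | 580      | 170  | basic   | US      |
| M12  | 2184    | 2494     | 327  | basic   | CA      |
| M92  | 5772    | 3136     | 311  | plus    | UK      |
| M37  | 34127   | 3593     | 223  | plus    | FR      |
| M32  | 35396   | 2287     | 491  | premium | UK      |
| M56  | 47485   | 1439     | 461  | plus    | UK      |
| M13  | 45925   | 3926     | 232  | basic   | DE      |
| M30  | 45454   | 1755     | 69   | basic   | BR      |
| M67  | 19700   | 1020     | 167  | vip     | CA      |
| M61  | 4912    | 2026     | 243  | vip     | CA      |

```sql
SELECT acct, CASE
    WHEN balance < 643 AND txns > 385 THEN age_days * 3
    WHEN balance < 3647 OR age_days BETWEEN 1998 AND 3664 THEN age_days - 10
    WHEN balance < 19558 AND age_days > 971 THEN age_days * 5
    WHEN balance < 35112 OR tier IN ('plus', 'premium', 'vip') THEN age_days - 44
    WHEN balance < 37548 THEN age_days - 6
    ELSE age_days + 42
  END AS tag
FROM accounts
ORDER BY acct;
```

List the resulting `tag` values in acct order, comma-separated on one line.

2484, 3968, 536, 939, 1797, 2277, 3583, 1327, 1395, 2016, 976, 3126

acct=M12: balance < 3647 OR age_days BETWEEN 1998 AND 3664 → 2484
acct=M13: ELSE → 3968
acct=M20: balance < 35112 OR tier IN ('plus', 'premium', 'vip') → 536
acct=M22: balance < 35112 OR tier IN ('plus', 'premium', 'vip') → 939
acct=M30: ELSE → 1797
acct=M32: balance < 3647 OR age_days BETWEEN 1998 AND 3664 → 2277
acct=M37: balance < 3647 OR age_days BETWEEN 1998 AND 3664 → 3583
acct=M52: balance < 3647 OR age_days BETWEEN 1998 AND 3664 → 1327
acct=M56: balance < 35112 OR tier IN ('plus', 'premium', 'vip') → 1395
acct=M61: balance < 3647 OR age_days BETWEEN 1998 AND 3664 → 2016
acct=M67: balance < 35112 OR tier IN ('plus', 'premium', 'vip') → 976
acct=M92: balance < 3647 OR age_days BETWEEN 1998 AND 3664 → 3126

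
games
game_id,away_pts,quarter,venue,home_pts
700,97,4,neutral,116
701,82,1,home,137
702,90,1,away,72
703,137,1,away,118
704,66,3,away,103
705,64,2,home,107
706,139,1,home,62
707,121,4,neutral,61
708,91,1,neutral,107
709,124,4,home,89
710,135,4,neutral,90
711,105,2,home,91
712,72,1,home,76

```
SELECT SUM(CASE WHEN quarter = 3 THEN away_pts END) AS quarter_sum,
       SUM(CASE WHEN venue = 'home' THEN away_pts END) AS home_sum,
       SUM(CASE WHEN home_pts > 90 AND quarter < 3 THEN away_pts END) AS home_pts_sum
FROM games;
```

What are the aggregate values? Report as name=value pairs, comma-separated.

[quarter_sum: quarter = 3]
game_id=700: ✗
game_id=701: ✗
game_id=702: ✗
game_id=703: ✗
game_id=704: ✓ → 66
game_id=705: ✗
game_id=706: ✗
game_id=707: ✗
game_id=708: ✗
game_id=709: ✗
game_id=710: ✗
game_id=711: ✗
game_id=712: ✗
quarter_sum = 66
—
[home_sum: venue = 'home']
game_id=700: ✗
game_id=701: ✓ → 82
game_id=702: ✗
game_id=703: ✗
game_id=704: ✗
game_id=705: ✓ → 64
game_id=706: ✓ → 139
game_id=707: ✗
game_id=708: ✗
game_id=709: ✓ → 124
game_id=710: ✗
game_id=711: ✓ → 105
game_id=712: ✓ → 72
home_sum = 82 + 64 + 139 + 124 + 105 + 72 = 586
—
[home_pts_sum: home_pts > 90 AND quarter < 3]
game_id=700: ✗
game_id=701: ✓ → 82
game_id=702: ✗
game_id=703: ✓ → 137
game_id=704: ✗
game_id=705: ✓ → 64
game_id=706: ✗
game_id=707: ✗
game_id=708: ✓ → 91
game_id=709: ✗
game_id=710: ✗
game_id=711: ✓ → 105
game_id=712: ✗
home_pts_sum = 82 + 137 + 64 + 91 + 105 = 479

quarter_sum=66, home_sum=586, home_pts_sum=479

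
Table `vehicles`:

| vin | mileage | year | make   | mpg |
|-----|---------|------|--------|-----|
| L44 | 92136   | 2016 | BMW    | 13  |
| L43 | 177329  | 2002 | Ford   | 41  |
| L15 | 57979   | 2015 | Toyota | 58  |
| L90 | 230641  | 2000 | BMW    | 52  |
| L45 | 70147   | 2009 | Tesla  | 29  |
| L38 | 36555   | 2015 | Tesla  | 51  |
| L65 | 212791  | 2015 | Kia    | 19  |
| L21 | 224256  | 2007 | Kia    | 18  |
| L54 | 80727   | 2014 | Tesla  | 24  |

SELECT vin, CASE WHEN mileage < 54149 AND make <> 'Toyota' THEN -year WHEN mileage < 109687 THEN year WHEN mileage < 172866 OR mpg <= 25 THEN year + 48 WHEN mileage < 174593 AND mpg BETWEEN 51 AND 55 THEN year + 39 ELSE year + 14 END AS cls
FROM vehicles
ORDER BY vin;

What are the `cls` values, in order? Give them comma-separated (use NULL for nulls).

vin=L15: mileage < 109687 → 2015
vin=L21: mileage < 172866 OR mpg <= 25 → 2055
vin=L38: mileage < 54149 AND make <> 'Toyota' → -2015
vin=L43: ELSE → 2016
vin=L44: mileage < 109687 → 2016
vin=L45: mileage < 109687 → 2009
vin=L54: mileage < 109687 → 2014
vin=L65: mileage < 172866 OR mpg <= 25 → 2063
vin=L90: ELSE → 2014

2015, 2055, -2015, 2016, 2016, 2009, 2014, 2063, 2014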